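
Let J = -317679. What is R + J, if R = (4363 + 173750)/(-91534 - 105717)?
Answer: -62662678542/197251 ≈ -3.1768e+5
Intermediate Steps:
R = -178113/197251 (R = 178113/(-197251) = 178113*(-1/197251) = -178113/197251 ≈ -0.90298)
R + J = -178113/197251 - 317679 = -62662678542/197251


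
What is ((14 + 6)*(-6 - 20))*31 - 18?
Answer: -16138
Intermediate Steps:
((14 + 6)*(-6 - 20))*31 - 18 = (20*(-26))*31 - 18 = -520*31 - 18 = -16120 - 18 = -16138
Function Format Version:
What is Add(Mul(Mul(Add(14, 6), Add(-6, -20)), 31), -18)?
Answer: -16138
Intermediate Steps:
Add(Mul(Mul(Add(14, 6), Add(-6, -20)), 31), -18) = Add(Mul(Mul(20, -26), 31), -18) = Add(Mul(-520, 31), -18) = Add(-16120, -18) = -16138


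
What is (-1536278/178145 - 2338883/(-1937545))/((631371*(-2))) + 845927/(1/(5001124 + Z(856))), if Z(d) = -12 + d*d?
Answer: 84562753385199511077117988171/17434120865337462 ≈ 4.8504e+12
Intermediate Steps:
Z(d) = -12 + d**2
(-1536278/178145 - 2338883/(-1937545))/((631371*(-2))) + 845927/(1/(5001124 + Z(856))) = (-1536278/178145 - 2338883/(-1937545))/((631371*(-2))) + 845927/(1/(5001124 + (-12 + 856**2))) = (-1536278*1/178145 - 2338883*(-1/1937545))/(-1262742) + 845927/(1/(5001124 + (-12 + 732736))) = (-1536278/178145 + 2338883/1937545)*(-1/1262742) + 845927/(1/(5001124 + 732724)) = -102397897819/13806558161*(-1/1262742) + 845927/(1/5733848) = 102397897819/17434120865337462 + 845927/(1/5733848) = 102397897819/17434120865337462 + 845927*5733848 = 102397897819/17434120865337462 + 4850416837096 = 84562753385199511077117988171/17434120865337462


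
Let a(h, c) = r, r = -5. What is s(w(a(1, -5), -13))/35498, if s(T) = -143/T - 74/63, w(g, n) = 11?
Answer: -893/2236374 ≈ -0.00039931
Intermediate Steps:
a(h, c) = -5
s(T) = -74/63 - 143/T (s(T) = -143/T - 74*1/63 = -143/T - 74/63 = -74/63 - 143/T)
s(w(a(1, -5), -13))/35498 = (-74/63 - 143/11)/35498 = (-74/63 - 143*1/11)*(1/35498) = (-74/63 - 13)*(1/35498) = -893/63*1/35498 = -893/2236374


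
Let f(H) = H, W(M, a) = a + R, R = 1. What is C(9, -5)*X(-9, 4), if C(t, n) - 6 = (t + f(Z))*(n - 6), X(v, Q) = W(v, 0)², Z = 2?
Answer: -115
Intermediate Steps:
W(M, a) = 1 + a (W(M, a) = a + 1 = 1 + a)
X(v, Q) = 1 (X(v, Q) = (1 + 0)² = 1² = 1)
C(t, n) = 6 + (-6 + n)*(2 + t) (C(t, n) = 6 + (t + 2)*(n - 6) = 6 + (2 + t)*(-6 + n) = 6 + (-6 + n)*(2 + t))
C(9, -5)*X(-9, 4) = (-6 - 6*9 + 2*(-5) - 5*9)*1 = (-6 - 54 - 10 - 45)*1 = -115*1 = -115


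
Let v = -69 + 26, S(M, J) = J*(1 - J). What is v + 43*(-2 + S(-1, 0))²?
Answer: 129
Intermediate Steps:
v = -43
v + 43*(-2 + S(-1, 0))² = -43 + 43*(-2 + 0*(1 - 1*0))² = -43 + 43*(-2 + 0*(1 + 0))² = -43 + 43*(-2 + 0*1)² = -43 + 43*(-2 + 0)² = -43 + 43*(-2)² = -43 + 43*4 = -43 + 172 = 129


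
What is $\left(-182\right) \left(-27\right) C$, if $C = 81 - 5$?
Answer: $373464$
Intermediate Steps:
$C = 76$ ($C = 81 - 5 = 76$)
$\left(-182\right) \left(-27\right) C = \left(-182\right) \left(-27\right) 76 = 4914 \cdot 76 = 373464$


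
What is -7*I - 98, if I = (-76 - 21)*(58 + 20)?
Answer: 52864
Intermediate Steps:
I = -7566 (I = -97*78 = -7566)
-7*I - 98 = -7*(-7566) - 98 = 52962 - 98 = 52864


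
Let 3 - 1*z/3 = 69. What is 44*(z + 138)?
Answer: -2640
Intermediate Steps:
z = -198 (z = 9 - 3*69 = 9 - 207 = -198)
44*(z + 138) = 44*(-198 + 138) = 44*(-60) = -2640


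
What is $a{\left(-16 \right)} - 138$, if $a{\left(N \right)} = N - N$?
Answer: $-138$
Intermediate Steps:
$a{\left(N \right)} = 0$
$a{\left(-16 \right)} - 138 = 0 - 138 = -138$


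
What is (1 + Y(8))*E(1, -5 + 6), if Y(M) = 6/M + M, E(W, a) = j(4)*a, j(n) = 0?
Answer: 0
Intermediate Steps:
E(W, a) = 0 (E(W, a) = 0*a = 0)
Y(M) = M + 6/M
(1 + Y(8))*E(1, -5 + 6) = (1 + (8 + 6/8))*0 = (1 + (8 + 6*(1/8)))*0 = (1 + (8 + 3/4))*0 = (1 + 35/4)*0 = (39/4)*0 = 0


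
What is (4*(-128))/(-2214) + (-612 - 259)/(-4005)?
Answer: 221053/492615 ≈ 0.44873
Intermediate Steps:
(4*(-128))/(-2214) + (-612 - 259)/(-4005) = -512*(-1/2214) - 871*(-1/4005) = 256/1107 + 871/4005 = 221053/492615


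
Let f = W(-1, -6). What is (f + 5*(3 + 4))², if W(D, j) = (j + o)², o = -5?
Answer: 24336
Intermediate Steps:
W(D, j) = (-5 + j)² (W(D, j) = (j - 5)² = (-5 + j)²)
f = 121 (f = (-5 - 6)² = (-11)² = 121)
(f + 5*(3 + 4))² = (121 + 5*(3 + 4))² = (121 + 5*7)² = (121 + 35)² = 156² = 24336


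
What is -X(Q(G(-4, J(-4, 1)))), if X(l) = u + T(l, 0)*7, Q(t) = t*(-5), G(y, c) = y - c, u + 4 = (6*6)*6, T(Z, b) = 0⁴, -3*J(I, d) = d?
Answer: -212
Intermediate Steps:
J(I, d) = -d/3
T(Z, b) = 0
u = 212 (u = -4 + (6*6)*6 = -4 + 36*6 = -4 + 216 = 212)
Q(t) = -5*t
X(l) = 212 (X(l) = 212 + 0*7 = 212 + 0 = 212)
-X(Q(G(-4, J(-4, 1)))) = -1*212 = -212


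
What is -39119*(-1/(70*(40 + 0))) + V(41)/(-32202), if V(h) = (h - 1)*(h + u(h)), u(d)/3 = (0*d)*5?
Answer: 627559019/45082800 ≈ 13.920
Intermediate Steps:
u(d) = 0 (u(d) = 3*((0*d)*5) = 3*(0*5) = 3*0 = 0)
V(h) = h*(-1 + h) (V(h) = (h - 1)*(h + 0) = (-1 + h)*h = h*(-1 + h))
-39119*(-1/(70*(40 + 0))) + V(41)/(-32202) = -39119*(-1/(70*(40 + 0))) + (41*(-1 + 41))/(-32202) = -39119/((-70*40)) + (41*40)*(-1/32202) = -39119/(-2800) + 1640*(-1/32202) = -39119*(-1/2800) - 820/16101 = 39119/2800 - 820/16101 = 627559019/45082800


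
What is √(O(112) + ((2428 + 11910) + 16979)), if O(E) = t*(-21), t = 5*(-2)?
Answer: 3*√3503 ≈ 177.56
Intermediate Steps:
t = -10
O(E) = 210 (O(E) = -10*(-21) = 210)
√(O(112) + ((2428 + 11910) + 16979)) = √(210 + ((2428 + 11910) + 16979)) = √(210 + (14338 + 16979)) = √(210 + 31317) = √31527 = 3*√3503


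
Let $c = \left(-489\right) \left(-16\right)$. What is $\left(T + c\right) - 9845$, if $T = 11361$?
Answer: $9340$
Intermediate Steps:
$c = 7824$
$\left(T + c\right) - 9845 = \left(11361 + 7824\right) - 9845 = 19185 - 9845 = 9340$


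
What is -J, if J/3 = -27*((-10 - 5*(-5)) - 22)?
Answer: -567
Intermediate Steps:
J = 567 (J = 3*(-27*((-10 - 5*(-5)) - 22)) = 3*(-27*((-10 + 25) - 22)) = 3*(-27*(15 - 22)) = 3*(-27*(-7)) = 3*189 = 567)
-J = -1*567 = -567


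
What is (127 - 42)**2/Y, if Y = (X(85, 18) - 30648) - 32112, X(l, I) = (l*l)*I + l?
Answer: 289/2695 ≈ 0.10724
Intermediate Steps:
X(l, I) = l + I*l**2 (X(l, I) = l**2*I + l = I*l**2 + l = l + I*l**2)
Y = 67375 (Y = (85*(1 + 18*85) - 30648) - 32112 = (85*(1 + 1530) - 30648) - 32112 = (85*1531 - 30648) - 32112 = (130135 - 30648) - 32112 = 99487 - 32112 = 67375)
(127 - 42)**2/Y = (127 - 42)**2/67375 = 85**2*(1/67375) = 7225*(1/67375) = 289/2695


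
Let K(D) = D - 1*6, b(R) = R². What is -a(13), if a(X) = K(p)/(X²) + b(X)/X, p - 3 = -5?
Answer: -2189/169 ≈ -12.953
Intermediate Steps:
p = -2 (p = 3 - 5 = -2)
K(D) = -6 + D (K(D) = D - 6 = -6 + D)
a(X) = X - 8/X² (a(X) = (-6 - 2)/(X²) + X²/X = -8/X² + X = X - 8/X²)
-a(13) = -(13 - 8/13²) = -(13 - 8*1/169) = -(13 - 8/169) = -1*2189/169 = -2189/169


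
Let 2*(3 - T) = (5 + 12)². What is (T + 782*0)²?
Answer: 80089/4 ≈ 20022.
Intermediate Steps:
T = -283/2 (T = 3 - (5 + 12)²/2 = 3 - ½*17² = 3 - ½*289 = 3 - 289/2 = -283/2 ≈ -141.50)
(T + 782*0)² = (-283/2 + 782*0)² = (-283/2 + 0)² = (-283/2)² = 80089/4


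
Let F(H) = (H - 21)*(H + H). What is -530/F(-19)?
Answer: -53/152 ≈ -0.34868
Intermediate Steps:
F(H) = 2*H*(-21 + H) (F(H) = (-21 + H)*(2*H) = 2*H*(-21 + H))
-530/F(-19) = -530*(-1/(38*(-21 - 19))) = -530/(2*(-19)*(-40)) = -530/1520 = -530*1/1520 = -53/152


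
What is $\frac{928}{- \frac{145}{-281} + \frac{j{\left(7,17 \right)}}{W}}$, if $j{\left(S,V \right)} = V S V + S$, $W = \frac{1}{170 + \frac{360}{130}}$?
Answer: $\frac{116896}{44178885} \approx 0.002646$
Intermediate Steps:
$W = \frac{13}{2246}$ ($W = \frac{1}{170 + 360 \cdot \frac{1}{130}} = \frac{1}{170 + \frac{36}{13}} = \frac{1}{\frac{2246}{13}} = \frac{13}{2246} \approx 0.0057881$)
$j{\left(S,V \right)} = S + S V^{2}$ ($j{\left(S,V \right)} = S V V + S = S V^{2} + S = S + S V^{2}$)
$\frac{928}{- \frac{145}{-281} + \frac{j{\left(7,17 \right)}}{W}} = \frac{928}{- \frac{145}{-281} + \frac{7 \left(1 + 17^{2}\right)}{\frac{13}{2246}}} = \frac{928}{\left(-145\right) \left(- \frac{1}{281}\right) + 7 \left(1 + 289\right) \frac{2246}{13}} = \frac{928}{\frac{145}{281} + 7 \cdot 290 \cdot \frac{2246}{13}} = \frac{928}{\frac{145}{281} + 2030 \cdot \frac{2246}{13}} = \frac{928}{\frac{145}{281} + \frac{4559380}{13}} = \frac{928}{\frac{1281187665}{3653}} = 928 \cdot \frac{3653}{1281187665} = \frac{116896}{44178885}$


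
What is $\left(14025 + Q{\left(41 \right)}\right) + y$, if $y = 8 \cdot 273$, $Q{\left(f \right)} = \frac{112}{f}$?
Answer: $\frac{664681}{41} \approx 16212.0$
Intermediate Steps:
$y = 2184$
$\left(14025 + Q{\left(41 \right)}\right) + y = \left(14025 + \frac{112}{41}\right) + 2184 = \frac{575137}{41} + 2184 = \frac{664681}{41}$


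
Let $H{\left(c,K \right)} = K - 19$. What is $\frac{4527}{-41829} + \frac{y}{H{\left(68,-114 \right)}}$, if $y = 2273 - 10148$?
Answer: $\frac{15657204}{264917} \approx 59.102$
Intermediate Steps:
$H{\left(c,K \right)} = -19 + K$ ($H{\left(c,K \right)} = K - 19 = -19 + K$)
$y = -7875$ ($y = 2273 - 10148 = -7875$)
$\frac{4527}{-41829} + \frac{y}{H{\left(68,-114 \right)}} = \frac{4527}{-41829} - \frac{7875}{-19 - 114} = 4527 \left(- \frac{1}{41829}\right) - \frac{7875}{-133} = - \frac{1509}{13943} - - \frac{1125}{19} = - \frac{1509}{13943} + \frac{1125}{19} = \frac{15657204}{264917}$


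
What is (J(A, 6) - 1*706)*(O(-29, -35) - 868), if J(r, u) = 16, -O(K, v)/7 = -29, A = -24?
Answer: 458850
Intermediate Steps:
O(K, v) = 203 (O(K, v) = -7*(-29) = 203)
(J(A, 6) - 1*706)*(O(-29, -35) - 868) = (16 - 1*706)*(203 - 868) = (16 - 706)*(-665) = -690*(-665) = 458850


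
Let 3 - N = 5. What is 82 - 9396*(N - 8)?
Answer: 94042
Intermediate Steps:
N = -2 (N = 3 - 1*5 = 3 - 5 = -2)
82 - 9396*(N - 8) = 82 - 9396*(-2 - 8) = 82 - 9396*(-10) = 82 - 1044*(-90) = 82 + 93960 = 94042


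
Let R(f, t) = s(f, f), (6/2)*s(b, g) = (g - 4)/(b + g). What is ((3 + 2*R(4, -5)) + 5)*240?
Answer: 1920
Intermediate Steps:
s(b, g) = (-4 + g)/(3*(b + g)) (s(b, g) = ((g - 4)/(b + g))/3 = ((-4 + g)/(b + g))/3 = (-4 + g)/(3*(b + g)))
R(f, t) = (-4 + f)/(6*f) (R(f, t) = (-4 + f)/(3*(f + f)) = (-4 + f)/(3*((2*f))) = (1/(2*f))*(-4 + f)/3 = (-4 + f)/(6*f))
((3 + 2*R(4, -5)) + 5)*240 = ((3 + 2*((1/6)*(-4 + 4)/4)) + 5)*240 = ((3 + 2*((1/6)*(1/4)*0)) + 5)*240 = ((3 + 2*0) + 5)*240 = ((3 + 0) + 5)*240 = (3 + 5)*240 = 8*240 = 1920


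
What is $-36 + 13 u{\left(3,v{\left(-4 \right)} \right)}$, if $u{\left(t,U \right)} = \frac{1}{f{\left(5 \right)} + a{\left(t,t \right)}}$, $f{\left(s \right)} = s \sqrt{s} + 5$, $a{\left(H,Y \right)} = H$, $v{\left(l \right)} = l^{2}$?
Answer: $- \frac{2300}{61} + \frac{65 \sqrt{5}}{61} \approx -35.322$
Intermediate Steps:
$f{\left(s \right)} = 5 + s^{\frac{3}{2}}$ ($f{\left(s \right)} = s^{\frac{3}{2}} + 5 = 5 + s^{\frac{3}{2}}$)
$u{\left(t,U \right)} = \frac{1}{5 + t + 5 \sqrt{5}}$ ($u{\left(t,U \right)} = \frac{1}{\left(5 + 5^{\frac{3}{2}}\right) + t} = \frac{1}{\left(5 + 5 \sqrt{5}\right) + t} = \frac{1}{5 + t + 5 \sqrt{5}}$)
$-36 + 13 u{\left(3,v{\left(-4 \right)} \right)} = -36 + \frac{13}{5 + 3 + 5 \sqrt{5}} = -36 + \frac{13}{8 + 5 \sqrt{5}}$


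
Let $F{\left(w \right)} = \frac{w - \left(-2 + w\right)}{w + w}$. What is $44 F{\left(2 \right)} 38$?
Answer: $836$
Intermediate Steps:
$F{\left(w \right)} = \frac{1}{w}$ ($F{\left(w \right)} = \frac{2}{2 w} = 2 \frac{1}{2 w} = \frac{1}{w}$)
$44 F{\left(2 \right)} 38 = \frac{44}{2} \cdot 38 = 44 \cdot \frac{1}{2} \cdot 38 = 22 \cdot 38 = 836$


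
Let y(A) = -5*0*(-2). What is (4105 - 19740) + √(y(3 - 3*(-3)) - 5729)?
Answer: -15635 + I*√5729 ≈ -15635.0 + 75.69*I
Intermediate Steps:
y(A) = 0 (y(A) = 0*(-2) = 0)
(4105 - 19740) + √(y(3 - 3*(-3)) - 5729) = (4105 - 19740) + √(0 - 5729) = -15635 + √(-5729) = -15635 + I*√5729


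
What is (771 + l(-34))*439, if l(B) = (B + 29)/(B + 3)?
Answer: 10494734/31 ≈ 3.3854e+5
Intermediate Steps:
l(B) = (29 + B)/(3 + B)
(771 + l(-34))*439 = (771 + (29 - 34)/(3 - 34))*439 = (771 - 5/(-31))*439 = (771 - 1/31*(-5))*439 = (771 + 5/31)*439 = (23906/31)*439 = 10494734/31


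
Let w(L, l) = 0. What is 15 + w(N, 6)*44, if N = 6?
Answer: 15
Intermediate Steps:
15 + w(N, 6)*44 = 15 + 0*44 = 15 + 0 = 15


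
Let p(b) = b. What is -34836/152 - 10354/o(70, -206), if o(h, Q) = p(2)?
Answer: -205435/38 ≈ -5406.2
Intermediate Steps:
o(h, Q) = 2
-34836/152 - 10354/o(70, -206) = -34836/152 - 10354/2 = -34836*1/152 - 10354*½ = -8709/38 - 5177 = -205435/38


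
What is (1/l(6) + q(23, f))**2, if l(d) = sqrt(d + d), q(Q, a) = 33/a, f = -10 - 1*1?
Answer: 109/12 - sqrt(3) ≈ 7.3513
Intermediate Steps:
f = -11 (f = -10 - 1 = -11)
l(d) = sqrt(2)*sqrt(d) (l(d) = sqrt(2*d) = sqrt(2)*sqrt(d))
(1/l(6) + q(23, f))**2 = (1/(sqrt(2)*sqrt(6)) + 33/(-11))**2 = (1/(2*sqrt(3)) + 33*(-1/11))**2 = (sqrt(3)/6 - 3)**2 = (-3 + sqrt(3)/6)**2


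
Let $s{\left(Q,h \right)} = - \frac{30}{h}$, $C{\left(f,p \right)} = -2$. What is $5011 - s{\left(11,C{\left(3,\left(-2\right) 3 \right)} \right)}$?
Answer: $4996$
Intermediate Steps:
$5011 - s{\left(11,C{\left(3,\left(-2\right) 3 \right)} \right)} = 5011 - - \frac{30}{-2} = 5011 - \left(-30\right) \left(- \frac{1}{2}\right) = 5011 - 15 = 4996$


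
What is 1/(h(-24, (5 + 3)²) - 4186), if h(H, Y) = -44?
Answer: -1/4230 ≈ -0.00023641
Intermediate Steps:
1/(h(-24, (5 + 3)²) - 4186) = 1/(-44 - 4186) = 1/(-4230) = -1/4230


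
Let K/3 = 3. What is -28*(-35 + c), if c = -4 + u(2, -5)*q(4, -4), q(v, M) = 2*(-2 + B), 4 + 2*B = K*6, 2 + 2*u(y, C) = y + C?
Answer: 4312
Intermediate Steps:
K = 9 (K = 3*3 = 9)
u(y, C) = -1 + C/2 + y/2 (u(y, C) = -1 + (y + C)/2 = -1 + (C + y)/2 = -1 + (C/2 + y/2) = -1 + C/2 + y/2)
B = 25 (B = -2 + (9*6)/2 = -2 + (½)*54 = -2 + 27 = 25)
q(v, M) = 46 (q(v, M) = 2*(-2 + 25) = 2*23 = 46)
c = -119 (c = -4 + (-1 + (½)*(-5) + (½)*2)*46 = -4 + (-1 - 5/2 + 1)*46 = -4 - 5/2*46 = -4 - 115 = -119)
-28*(-35 + c) = -28*(-35 - 119) = -28*(-154) = 4312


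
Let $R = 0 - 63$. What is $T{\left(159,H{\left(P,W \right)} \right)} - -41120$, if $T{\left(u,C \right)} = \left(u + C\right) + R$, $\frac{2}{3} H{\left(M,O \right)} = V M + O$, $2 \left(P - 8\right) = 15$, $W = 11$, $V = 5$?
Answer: $\frac{165395}{4} \approx 41349.0$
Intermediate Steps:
$P = \frac{31}{2}$ ($P = 8 + \frac{1}{2} \cdot 15 = 8 + \frac{15}{2} = \frac{31}{2} \approx 15.5$)
$H{\left(M,O \right)} = \frac{3 O}{2} + \frac{15 M}{2}$ ($H{\left(M,O \right)} = \frac{3 \left(5 M + O\right)}{2} = \frac{3 \left(O + 5 M\right)}{2} = \frac{3 O}{2} + \frac{15 M}{2}$)
$R = -63$
$T{\left(u,C \right)} = -63 + C + u$ ($T{\left(u,C \right)} = \left(u + C\right) - 63 = \left(C + u\right) - 63 = -63 + C + u$)
$T{\left(159,H{\left(P,W \right)} \right)} - -41120 = \left(-63 + \left(\frac{3}{2} \cdot 11 + \frac{15}{2} \cdot \frac{31}{2}\right) + 159\right) - -41120 = \left(-63 + \left(\frac{33}{2} + \frac{465}{4}\right) + 159\right) + 41120 = \left(-63 + \frac{531}{4} + 159\right) + 41120 = \frac{915}{4} + 41120 = \frac{165395}{4}$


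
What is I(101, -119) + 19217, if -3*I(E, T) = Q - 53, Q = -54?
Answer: 57758/3 ≈ 19253.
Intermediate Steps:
I(E, T) = 107/3 (I(E, T) = -(-54 - 53)/3 = -⅓*(-107) = 107/3)
I(101, -119) + 19217 = 107/3 + 19217 = 57758/3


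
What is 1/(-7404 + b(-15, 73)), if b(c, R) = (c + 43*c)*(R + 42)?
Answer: -1/83304 ≈ -1.2004e-5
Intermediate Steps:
b(c, R) = 44*c*(42 + R) (b(c, R) = (44*c)*(42 + R) = 44*c*(42 + R))
1/(-7404 + b(-15, 73)) = 1/(-7404 + 44*(-15)*(42 + 73)) = 1/(-7404 + 44*(-15)*115) = 1/(-7404 - 75900) = 1/(-83304) = -1/83304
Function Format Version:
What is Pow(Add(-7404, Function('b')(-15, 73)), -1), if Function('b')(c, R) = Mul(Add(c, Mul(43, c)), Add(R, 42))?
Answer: Rational(-1, 83304) ≈ -1.2004e-5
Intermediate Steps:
Function('b')(c, R) = Mul(44, c, Add(42, R)) (Function('b')(c, R) = Mul(Mul(44, c), Add(42, R)) = Mul(44, c, Add(42, R)))
Pow(Add(-7404, Function('b')(-15, 73)), -1) = Pow(Add(-7404, Mul(44, -15, Add(42, 73))), -1) = Pow(Add(-7404, Mul(44, -15, 115)), -1) = Pow(Add(-7404, -75900), -1) = Pow(-83304, -1) = Rational(-1, 83304)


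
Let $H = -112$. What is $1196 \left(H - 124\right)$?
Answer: $-282256$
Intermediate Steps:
$1196 \left(H - 124\right) = 1196 \left(-112 - 124\right) = 1196 \left(-236\right) = -282256$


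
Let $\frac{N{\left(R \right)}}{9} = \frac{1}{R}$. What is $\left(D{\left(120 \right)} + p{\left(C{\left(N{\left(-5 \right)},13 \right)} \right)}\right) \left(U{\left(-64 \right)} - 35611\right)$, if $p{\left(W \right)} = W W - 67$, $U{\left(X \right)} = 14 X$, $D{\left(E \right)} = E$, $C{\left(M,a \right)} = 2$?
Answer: $-2080899$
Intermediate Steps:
$N{\left(R \right)} = \frac{9}{R}$
$p{\left(W \right)} = -67 + W^{2}$ ($p{\left(W \right)} = W^{2} - 67 = -67 + W^{2}$)
$\left(D{\left(120 \right)} + p{\left(C{\left(N{\left(-5 \right)},13 \right)} \right)}\right) \left(U{\left(-64 \right)} - 35611\right) = \left(120 - \left(67 - 2^{2}\right)\right) \left(14 \left(-64\right) - 35611\right) = \left(120 + \left(-67 + 4\right)\right) \left(-896 - 35611\right) = \left(120 - 63\right) \left(-36507\right) = 57 \left(-36507\right) = -2080899$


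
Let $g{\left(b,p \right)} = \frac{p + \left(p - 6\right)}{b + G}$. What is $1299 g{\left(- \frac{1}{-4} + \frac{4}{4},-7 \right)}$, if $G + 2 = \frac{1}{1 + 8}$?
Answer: $\frac{935280}{23} \approx 40664.0$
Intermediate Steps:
$G = - \frac{17}{9}$ ($G = -2 + \frac{1}{1 + 8} = -2 + \frac{1}{9} = - \frac{17}{9} \approx -1.8889$)
$g{\left(b,p \right)} = \frac{-6 + 2 p}{- \frac{17}{9} + b}$ ($g{\left(b,p \right)} = \frac{p + \left(p - 6\right)}{b - \frac{17}{9}} = \frac{p + \left(-6 + p\right)}{- \frac{17}{9} + b} = \frac{-6 + 2 p}{- \frac{17}{9} + b}$)
$1299 g{\left(- \frac{1}{-4} + \frac{4}{4},-7 \right)} = 1299 \frac{18 \left(-3 - 7\right)}{-17 + 9 \left(- \frac{1}{-4} + \frac{4}{4}\right)} = 1299 \cdot 18 \frac{1}{-17 + 9 \left(\left(-1\right) \left(- \frac{1}{4}\right) + 4 \cdot \frac{1}{4}\right)} \left(-10\right) = 1299 \cdot 18 \frac{1}{-17 + 9 \left(\frac{1}{4} + 1\right)} \left(-10\right) = 1299 \cdot 18 \frac{1}{-17 + 9 \cdot \frac{5}{4}} \left(-10\right) = 1299 \cdot 18 \frac{1}{-17 + \frac{45}{4}} \left(-10\right) = 1299 \cdot 18 \frac{1}{- \frac{23}{4}} \left(-10\right) = 1299 \cdot 18 \left(- \frac{4}{23}\right) \left(-10\right) = 1299 \cdot \frac{720}{23} = \frac{935280}{23}$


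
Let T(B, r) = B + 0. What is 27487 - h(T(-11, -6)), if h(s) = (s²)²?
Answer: 12846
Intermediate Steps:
T(B, r) = B
h(s) = s⁴
27487 - h(T(-11, -6)) = 27487 - 1*(-11)⁴ = 27487 - 1*14641 = 27487 - 14641 = 12846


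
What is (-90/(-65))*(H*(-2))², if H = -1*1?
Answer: 72/13 ≈ 5.5385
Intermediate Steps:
H = -1
(-90/(-65))*(H*(-2))² = (-90/(-65))*(-1*(-2))² = -90*(-1/65)*2² = (18/13)*4 = 72/13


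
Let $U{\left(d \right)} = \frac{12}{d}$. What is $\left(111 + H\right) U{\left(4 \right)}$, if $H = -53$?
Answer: $174$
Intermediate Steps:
$\left(111 + H\right) U{\left(4 \right)} = \left(111 - 53\right) \frac{12}{4} = 58 \cdot 12 \cdot \frac{1}{4} = 58 \cdot 3 = 174$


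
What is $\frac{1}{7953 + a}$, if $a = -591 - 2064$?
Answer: $\frac{1}{5298} \approx 0.00018875$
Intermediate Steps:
$a = -2655$ ($a = -591 - 2064 = -2655$)
$\frac{1}{7953 + a} = \frac{1}{7953 - 2655} = \frac{1}{5298}$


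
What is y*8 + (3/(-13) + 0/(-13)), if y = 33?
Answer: 3429/13 ≈ 263.77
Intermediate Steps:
y*8 + (3/(-13) + 0/(-13)) = 33*8 + (3/(-13) + 0/(-13)) = 264 + (3*(-1/13) + 0*(-1/13)) = 264 + (-3/13 + 0) = 264 - 3/13 = 3429/13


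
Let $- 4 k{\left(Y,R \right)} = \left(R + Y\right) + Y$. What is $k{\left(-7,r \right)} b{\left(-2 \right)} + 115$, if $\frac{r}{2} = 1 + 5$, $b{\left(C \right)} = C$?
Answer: $114$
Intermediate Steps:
$r = 12$ ($r = 2 \left(1 + 5\right) = 2 \cdot 6 = 12$)
$k{\left(Y,R \right)} = - \frac{Y}{2} - \frac{R}{4}$ ($k{\left(Y,R \right)} = - \frac{\left(R + Y\right) + Y}{4} = - \frac{R + 2 Y}{4} = - \frac{Y}{2} - \frac{R}{4}$)
$k{\left(-7,r \right)} b{\left(-2 \right)} + 115 = \left(\left(- \frac{1}{2}\right) \left(-7\right) - 3\right) \left(-2\right) + 115 = \left(\frac{7}{2} - 3\right) \left(-2\right) + 115 = \frac{1}{2} \left(-2\right) + 115 = -1 + 115 = 114$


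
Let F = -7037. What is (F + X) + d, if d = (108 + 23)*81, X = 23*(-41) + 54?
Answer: 2685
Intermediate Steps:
X = -889 (X = -943 + 54 = -889)
d = 10611 (d = 131*81 = 10611)
(F + X) + d = (-7037 - 889) + 10611 = -7926 + 10611 = 2685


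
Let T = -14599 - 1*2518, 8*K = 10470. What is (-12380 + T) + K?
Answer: -112753/4 ≈ -28188.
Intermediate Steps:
K = 5235/4 (K = (⅛)*10470 = 5235/4 ≈ 1308.8)
T = -17117 (T = -14599 - 2518 = -17117)
(-12380 + T) + K = (-12380 - 17117) + 5235/4 = -29497 + 5235/4 = -112753/4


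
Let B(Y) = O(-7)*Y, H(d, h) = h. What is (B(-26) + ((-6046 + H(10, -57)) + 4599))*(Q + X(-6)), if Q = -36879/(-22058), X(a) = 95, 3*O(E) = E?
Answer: -4616622185/33087 ≈ -1.3953e+5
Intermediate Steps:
O(E) = E/3
B(Y) = -7*Y/3 (B(Y) = ((1/3)*(-7))*Y = -7*Y/3)
Q = 36879/22058 (Q = -36879*(-1/22058) = 36879/22058 ≈ 1.6719)
(B(-26) + ((-6046 + H(10, -57)) + 4599))*(Q + X(-6)) = (-7/3*(-26) + ((-6046 - 57) + 4599))*(36879/22058 + 95) = (182/3 + (-6103 + 4599))*(2132389/22058) = (182/3 - 1504)*(2132389/22058) = -4330/3*2132389/22058 = -4616622185/33087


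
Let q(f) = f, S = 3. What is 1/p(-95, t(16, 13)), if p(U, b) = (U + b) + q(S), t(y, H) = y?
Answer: -1/76 ≈ -0.013158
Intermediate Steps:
p(U, b) = 3 + U + b (p(U, b) = (U + b) + 3 = 3 + U + b)
1/p(-95, t(16, 13)) = 1/(3 - 95 + 16) = 1/(-76) = -1/76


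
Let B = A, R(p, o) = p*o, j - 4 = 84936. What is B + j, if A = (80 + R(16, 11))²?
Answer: 150476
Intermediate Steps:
j = 84940 (j = 4 + 84936 = 84940)
R(p, o) = o*p
A = 65536 (A = (80 + 11*16)² = (80 + 176)² = 256² = 65536)
B = 65536
B + j = 65536 + 84940 = 150476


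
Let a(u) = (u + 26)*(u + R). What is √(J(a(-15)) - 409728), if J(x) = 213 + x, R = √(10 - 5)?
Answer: √(-409680 + 11*√5) ≈ 640.04*I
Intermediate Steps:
R = √5 ≈ 2.2361
a(u) = (26 + u)*(u + √5) (a(u) = (u + 26)*(u + √5) = (26 + u)*(u + √5))
√(J(a(-15)) - 409728) = √((213 + ((-15)² + 26*(-15) + 26*√5 - 15*√5)) - 409728) = √((213 + (225 - 390 + 26*√5 - 15*√5)) - 409728) = √((213 + (-165 + 11*√5)) - 409728) = √((48 + 11*√5) - 409728) = √(-409680 + 11*√5)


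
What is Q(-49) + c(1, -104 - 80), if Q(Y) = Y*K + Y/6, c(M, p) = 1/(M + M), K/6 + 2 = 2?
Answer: -23/3 ≈ -7.6667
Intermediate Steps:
K = 0 (K = -12 + 6*2 = -12 + 12 = 0)
c(M, p) = 1/(2*M)
Q(Y) = Y/6 (Q(Y) = Y*0 + Y/6 = 0 + Y*(⅙) = 0 + Y/6 = Y/6)
Q(-49) + c(1, -104 - 80) = (⅙)*(-49) + (½)/1 = -49/6 + (½)*1 = -49/6 + ½ = -23/3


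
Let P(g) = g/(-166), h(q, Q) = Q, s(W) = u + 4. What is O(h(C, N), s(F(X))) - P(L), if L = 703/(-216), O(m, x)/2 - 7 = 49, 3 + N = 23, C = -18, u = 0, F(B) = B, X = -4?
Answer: 4015169/35856 ≈ 111.98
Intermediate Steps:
s(W) = 4 (s(W) = 0 + 4 = 4)
N = 20 (N = -3 + 23 = 20)
O(m, x) = 112 (O(m, x) = 14 + 2*49 = 14 + 98 = 112)
L = -703/216 (L = 703*(-1/216) = -703/216 ≈ -3.2546)
P(g) = -g/166 (P(g) = g*(-1/166) = -g/166)
O(h(C, N), s(F(X))) - P(L) = 112 - (-1)*(-703)/(166*216) = 112 - 1*703/35856 = 112 - 703/35856 = 4015169/35856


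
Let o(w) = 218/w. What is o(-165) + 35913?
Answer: 5925427/165 ≈ 35912.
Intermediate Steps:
o(-165) + 35913 = 218/(-165) + 35913 = 218*(-1/165) + 35913 = -218/165 + 35913 = 5925427/165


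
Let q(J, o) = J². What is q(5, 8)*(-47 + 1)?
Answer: -1150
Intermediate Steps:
q(5, 8)*(-47 + 1) = 5²*(-47 + 1) = 25*(-46) = -1150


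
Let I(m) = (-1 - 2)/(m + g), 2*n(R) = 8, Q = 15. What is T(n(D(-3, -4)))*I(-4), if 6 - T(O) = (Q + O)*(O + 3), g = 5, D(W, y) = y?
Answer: 381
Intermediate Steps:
n(R) = 4 (n(R) = (½)*8 = 4)
T(O) = 6 - (3 + O)*(15 + O) (T(O) = 6 - (15 + O)*(O + 3) = 6 - (15 + O)*(3 + O) = 6 - (3 + O)*(15 + O))
I(m) = -3/(5 + m) (I(m) = (-1 - 2)/(m + 5) = -3/(5 + m))
T(n(D(-3, -4)))*I(-4) = (-39 - 1*4² - 18*4)*(-3/(5 - 4)) = (-39 - 1*16 - 72)*(-3/1) = (-39 - 16 - 72)*(-3*1) = -127*(-3) = 381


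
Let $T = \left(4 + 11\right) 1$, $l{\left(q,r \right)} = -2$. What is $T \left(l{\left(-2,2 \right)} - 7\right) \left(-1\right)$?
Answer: $135$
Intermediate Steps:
$T = 15$ ($T = 15 \cdot 1 = 15$)
$T \left(l{\left(-2,2 \right)} - 7\right) \left(-1\right) = 15 \left(-2 - 7\right) \left(-1\right) = 15 \left(\left(-9\right) \left(-1\right)\right) = 15 \cdot 9 = 135$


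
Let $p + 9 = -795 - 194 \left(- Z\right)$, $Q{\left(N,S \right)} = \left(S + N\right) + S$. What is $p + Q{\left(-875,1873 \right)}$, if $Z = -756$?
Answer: $-144597$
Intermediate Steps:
$Q{\left(N,S \right)} = N + 2 S$ ($Q{\left(N,S \right)} = \left(N + S\right) + S = N + 2 S$)
$p = -147468$ ($p = -9 - \left(795 + 194 \left(\left(-1\right) \left(-756\right)\right)\right) = -9 - 147459 = -147468$)
$p + Q{\left(-875,1873 \right)} = -147468 + \left(-875 + 2 \cdot 1873\right) = -147468 + \left(-875 + 3746\right) = -147468 + 2871 = -144597$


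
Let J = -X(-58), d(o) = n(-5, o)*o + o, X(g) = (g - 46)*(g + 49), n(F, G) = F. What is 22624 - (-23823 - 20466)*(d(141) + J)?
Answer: -66410876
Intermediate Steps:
X(g) = (-46 + g)*(49 + g)
d(o) = -4*o (d(o) = -5*o + o = -4*o)
J = -936 (J = -(-2254 + (-58)**2 + 3*(-58)) = -(-2254 + 3364 - 174) = -1*936 = -936)
22624 - (-23823 - 20466)*(d(141) + J) = 22624 - (-23823 - 20466)*(-4*141 - 936) = 22624 - (-44289)*(-564 - 936) = 22624 - (-44289)*(-1500) = 22624 - 1*66433500 = 22624 - 66433500 = -66410876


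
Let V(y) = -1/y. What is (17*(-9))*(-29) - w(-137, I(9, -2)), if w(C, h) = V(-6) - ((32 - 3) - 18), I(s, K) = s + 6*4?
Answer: 26687/6 ≈ 4447.8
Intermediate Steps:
I(s, K) = 24 + s (I(s, K) = s + 24 = 24 + s)
w(C, h) = -65/6 (w(C, h) = -1/(-6) - ((32 - 3) - 18) = -1*(-⅙) - (29 - 18) = ⅙ - 1*11 = ⅙ - 11 = -65/6)
(17*(-9))*(-29) - w(-137, I(9, -2)) = (17*(-9))*(-29) - 1*(-65/6) = -153*(-29) + 65/6 = 4437 + 65/6 = 26687/6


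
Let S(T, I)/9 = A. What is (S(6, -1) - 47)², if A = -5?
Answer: 8464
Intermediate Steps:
S(T, I) = -45 (S(T, I) = 9*(-5) = -45)
(S(6, -1) - 47)² = (-45 - 47)² = (-92)² = 8464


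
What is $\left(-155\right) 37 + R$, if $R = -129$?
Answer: $-5864$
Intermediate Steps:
$\left(-155\right) 37 + R = \left(-155\right) 37 - 129 = -5735 - 129 = -5864$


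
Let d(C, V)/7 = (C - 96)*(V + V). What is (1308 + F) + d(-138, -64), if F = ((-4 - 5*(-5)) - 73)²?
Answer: 213676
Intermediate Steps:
d(C, V) = 14*V*(-96 + C) (d(C, V) = 7*((C - 96)*(V + V)) = 7*((-96 + C)*(2*V)) = 7*(2*V*(-96 + C)) = 14*V*(-96 + C))
F = 2704 (F = ((-4 + 25) - 73)² = (21 - 73)² = (-52)² = 2704)
(1308 + F) + d(-138, -64) = (1308 + 2704) + 14*(-64)*(-96 - 138) = 4012 + 14*(-64)*(-234) = 4012 + 209664 = 213676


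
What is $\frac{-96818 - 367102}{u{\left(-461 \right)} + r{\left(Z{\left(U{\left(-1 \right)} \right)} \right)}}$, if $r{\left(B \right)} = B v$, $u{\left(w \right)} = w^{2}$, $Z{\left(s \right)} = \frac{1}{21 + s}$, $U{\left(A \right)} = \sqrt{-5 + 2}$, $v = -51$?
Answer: $\frac{463920 \left(- \sqrt{3} + 21 i\right)}{- 4462890 i + 212521 \sqrt{3}} \approx -2.183 + 2.0436 \cdot 10^{-6} i$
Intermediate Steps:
$U{\left(A \right)} = i \sqrt{3}$ ($U{\left(A \right)} = \sqrt{-3} = i \sqrt{3}$)
$r{\left(B \right)} = - 51 B$ ($r{\left(B \right)} = B \left(-51\right) = - 51 B$)
$\frac{-96818 - 367102}{u{\left(-461 \right)} + r{\left(Z{\left(U{\left(-1 \right)} \right)} \right)}} = \frac{-96818 - 367102}{\left(-461\right)^{2} - \frac{51}{21 + i \sqrt{3}}} = - \frac{463920}{212521 - \frac{51}{21 + i \sqrt{3}}}$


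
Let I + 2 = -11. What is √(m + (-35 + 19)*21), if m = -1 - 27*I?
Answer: √14 ≈ 3.7417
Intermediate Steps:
I = -13 (I = -2 - 11 = -13)
m = 350 (m = -1 - 27*(-13) = -1 + 351 = 350)
√(m + (-35 + 19)*21) = √(350 + (-35 + 19)*21) = √(350 - 16*21) = √(350 - 336) = √14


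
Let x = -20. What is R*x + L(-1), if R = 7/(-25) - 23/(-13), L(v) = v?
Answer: -2001/65 ≈ -30.785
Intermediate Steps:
R = 484/325 (R = 7*(-1/25) - 23*(-1/13) = -7/25 + 23/13 = 484/325 ≈ 1.4892)
R*x + L(-1) = (484/325)*(-20) - 1 = -1936/65 - 1 = -2001/65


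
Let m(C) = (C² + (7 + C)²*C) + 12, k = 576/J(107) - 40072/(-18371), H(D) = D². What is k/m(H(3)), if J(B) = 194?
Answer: 9177832/4271422839 ≈ 0.0021487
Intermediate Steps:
k = 9177832/1781987 (k = 576/194 - 40072/(-18371) = 576*(1/194) - 40072*(-1/18371) = 288/97 + 40072/18371 = 9177832/1781987 ≈ 5.1503)
m(C) = 12 + C² + C*(7 + C)² (m(C) = (C² + C*(7 + C)²) + 12 = 12 + C² + C*(7 + C)²)
k/m(H(3)) = 9177832/(1781987*(12 + (3²)² + 3²*(7 + 3²)²)) = 9177832/(1781987*(12 + 9² + 9*(7 + 9)²)) = 9177832/(1781987*(12 + 81 + 9*16²)) = 9177832/(1781987*(12 + 81 + 9*256)) = 9177832/(1781987*(12 + 81 + 2304)) = (9177832/1781987)/2397 = (9177832/1781987)*(1/2397) = 9177832/4271422839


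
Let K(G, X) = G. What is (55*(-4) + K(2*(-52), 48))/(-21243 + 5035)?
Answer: 81/4052 ≈ 0.019990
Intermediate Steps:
(55*(-4) + K(2*(-52), 48))/(-21243 + 5035) = (55*(-4) + 2*(-52))/(-21243 + 5035) = (-220 - 104)/(-16208) = -324*(-1/16208) = 81/4052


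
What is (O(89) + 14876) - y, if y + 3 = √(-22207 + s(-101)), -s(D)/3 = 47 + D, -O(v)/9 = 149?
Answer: 13538 - I*√22045 ≈ 13538.0 - 148.48*I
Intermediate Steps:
O(v) = -1341 (O(v) = -9*149 = -1341)
s(D) = -141 - 3*D (s(D) = -3*(47 + D) = -141 - 3*D)
y = -3 + I*√22045 (y = -3 + √(-22207 + (-141 - 3*(-101))) = -3 + √(-22207 + (-141 + 303)) = -3 + √(-22207 + 162) = -3 + √(-22045) = -3 + I*√22045 ≈ -3.0 + 148.48*I)
(O(89) + 14876) - y = (-1341 + 14876) - (-3 + I*√22045) = 13535 + (3 - I*√22045) = 13538 - I*√22045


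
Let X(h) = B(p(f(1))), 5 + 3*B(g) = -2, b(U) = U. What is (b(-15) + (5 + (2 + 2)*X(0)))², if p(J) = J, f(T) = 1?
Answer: 3364/9 ≈ 373.78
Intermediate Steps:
B(g) = -7/3 (B(g) = -5/3 + (⅓)*(-2) = -5/3 - ⅔ = -7/3)
X(h) = -7/3
(b(-15) + (5 + (2 + 2)*X(0)))² = (-15 + (5 + (2 + 2)*(-7/3)))² = (-15 + (5 + 4*(-7/3)))² = (-15 + (5 - 28/3))² = (-15 - 13/3)² = (-58/3)² = 3364/9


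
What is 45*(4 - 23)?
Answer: -855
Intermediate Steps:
45*(4 - 23) = 45*(-19) = -855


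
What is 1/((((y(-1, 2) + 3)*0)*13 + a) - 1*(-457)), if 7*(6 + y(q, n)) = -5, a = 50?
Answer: 1/507 ≈ 0.0019724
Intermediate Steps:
y(q, n) = -47/7 (y(q, n) = -6 + (⅐)*(-5) = -6 - 5/7 = -47/7)
1/((((y(-1, 2) + 3)*0)*13 + a) - 1*(-457)) = 1/((((-47/7 + 3)*0)*13 + 50) - 1*(-457)) = 1/((-26/7*0*13 + 50) + 457) = 1/((0*13 + 50) + 457) = 1/((0 + 50) + 457) = 1/(50 + 457) = 1/507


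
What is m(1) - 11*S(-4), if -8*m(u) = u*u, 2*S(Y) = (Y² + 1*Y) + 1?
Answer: -573/8 ≈ -71.625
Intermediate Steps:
S(Y) = ½ + Y/2 + Y²/2 (S(Y) = ((Y² + 1*Y) + 1)/2 = ((Y² + Y) + 1)/2 = ((Y + Y²) + 1)/2 = (1 + Y + Y²)/2 = ½ + Y/2 + Y²/2)
m(u) = -u²/8 (m(u) = -u*u/8 = -u²/8)
m(1) - 11*S(-4) = -⅛*1² - 11*(½ + (½)*(-4) + (½)*(-4)²) = -⅛*1 - 11*(½ - 2 + (½)*16) = -⅛ - 11*(½ - 2 + 8) = -⅛ - 11*13/2 = -⅛ - 143/2 = -573/8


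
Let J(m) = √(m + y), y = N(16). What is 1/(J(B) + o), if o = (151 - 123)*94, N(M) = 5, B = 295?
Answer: 658/1731781 - 5*√3/3463562 ≈ 0.00037746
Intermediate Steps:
y = 5
o = 2632 (o = 28*94 = 2632)
J(m) = √(5 + m) (J(m) = √(m + 5) = √(5 + m))
1/(J(B) + o) = 1/(√(5 + 295) + 2632) = 1/(√300 + 2632) = 1/(10*√3 + 2632) = 1/(2632 + 10*√3)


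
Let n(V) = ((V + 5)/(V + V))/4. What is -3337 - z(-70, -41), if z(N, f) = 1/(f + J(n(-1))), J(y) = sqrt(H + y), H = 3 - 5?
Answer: -11235597/3367 + I*sqrt(10)/3367 ≈ -3337.0 + 0.0009392*I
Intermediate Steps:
H = -2
n(V) = (5 + V)/(8*V) (n(V) = ((5 + V)/((2*V)))*(1/4) = ((5 + V)*(1/(2*V)))*(1/4) = ((5 + V)/(2*V))*(1/4) = (5 + V)/(8*V))
J(y) = sqrt(-2 + y)
z(N, f) = 1/(f + I*sqrt(10)/2) (z(N, f) = 1/(f + sqrt(-2 + (1/8)*(5 - 1)/(-1))) = 1/(f + sqrt(-2 + (1/8)*(-1)*4)) = 1/(f + sqrt(-2 - 1/2)) = 1/(f + sqrt(-5/2)) = 1/(f + I*sqrt(10)/2))
-3337 - z(-70, -41) = -3337 - 2/(2*(-41) + I*sqrt(10)) = -3337 - 2/(-82 + I*sqrt(10))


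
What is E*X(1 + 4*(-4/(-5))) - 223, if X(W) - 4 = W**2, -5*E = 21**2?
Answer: -266456/125 ≈ -2131.6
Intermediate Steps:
E = -441/5 (E = -1/5*21**2 = -1/5*441 = -441/5 ≈ -88.200)
X(W) = 4 + W**2
E*X(1 + 4*(-4/(-5))) - 223 = -441*(4 + (1 + 4*(-4/(-5)))**2)/5 - 223 = -441*(4 + (1 + 4*(-4*(-1/5)))**2)/5 - 223 = -441*(4 + (1 + 4*(4/5))**2)/5 - 223 = -441*(4 + (1 + 16/5)**2)/5 - 223 = -441*(4 + (21/5)**2)/5 - 223 = -441*(4 + 441/25)/5 - 223 = -441/5*541/25 - 223 = -238581/125 - 223 = -266456/125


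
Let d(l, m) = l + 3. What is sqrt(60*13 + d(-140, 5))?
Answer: sqrt(643) ≈ 25.357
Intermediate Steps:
d(l, m) = 3 + l
sqrt(60*13 + d(-140, 5)) = sqrt(60*13 + (3 - 140)) = sqrt(780 - 137) = sqrt(643)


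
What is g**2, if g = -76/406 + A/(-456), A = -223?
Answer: 780699481/8568834624 ≈ 0.091109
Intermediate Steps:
g = 27941/92568 (g = -76/406 - 223/(-456) = -76*1/406 - 223*(-1/456) = -38/203 + 223/456 = 27941/92568 ≈ 0.30184)
g**2 = (27941/92568)**2 = 780699481/8568834624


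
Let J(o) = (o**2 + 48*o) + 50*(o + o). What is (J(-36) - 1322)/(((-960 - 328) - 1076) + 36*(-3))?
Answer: 2677/1236 ≈ 2.1659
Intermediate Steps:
J(o) = o**2 + 148*o (J(o) = (o**2 + 48*o) + 50*(2*o) = (o**2 + 48*o) + 100*o = o**2 + 148*o)
(J(-36) - 1322)/(((-960 - 328) - 1076) + 36*(-3)) = (-36*(148 - 36) - 1322)/(((-960 - 328) - 1076) + 36*(-3)) = (-36*112 - 1322)/((-1288 - 1076) - 108) = (-4032 - 1322)/(-2364 - 108) = -5354/(-2472) = -5354*(-1/2472) = 2677/1236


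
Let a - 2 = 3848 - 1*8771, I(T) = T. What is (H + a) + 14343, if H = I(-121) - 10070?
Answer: -769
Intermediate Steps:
a = -4921 (a = 2 + (3848 - 1*8771) = 2 + (3848 - 8771) = 2 - 4923 = -4921)
H = -10191 (H = -121 - 10070 = -10191)
(H + a) + 14343 = (-10191 - 4921) + 14343 = -15112 + 14343 = -769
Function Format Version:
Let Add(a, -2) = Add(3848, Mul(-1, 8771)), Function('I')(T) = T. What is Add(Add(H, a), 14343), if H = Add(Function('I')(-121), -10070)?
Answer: -769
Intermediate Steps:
a = -4921 (a = Add(2, Add(3848, Mul(-1, 8771))) = Add(2, Add(3848, -8771)) = Add(2, -4923) = -4921)
H = -10191 (H = Add(-121, -10070) = -10191)
Add(Add(H, a), 14343) = Add(Add(-10191, -4921), 14343) = Add(-15112, 14343) = -769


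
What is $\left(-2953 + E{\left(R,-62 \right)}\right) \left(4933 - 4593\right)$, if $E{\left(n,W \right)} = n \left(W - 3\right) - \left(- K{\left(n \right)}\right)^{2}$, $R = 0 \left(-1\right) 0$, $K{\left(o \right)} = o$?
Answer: $-1004020$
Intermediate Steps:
$R = 0$ ($R = 0 \cdot 0 = 0$)
$E{\left(n,W \right)} = - n^{2} + n \left(-3 + W\right)$ ($E{\left(n,W \right)} = n \left(W - 3\right) - \left(- n\right)^{2} = n \left(-3 + W\right) - n^{2} = - n^{2} + n \left(-3 + W\right)$)
$\left(-2953 + E{\left(R,-62 \right)}\right) \left(4933 - 4593\right) = \left(-2953 + 0 \left(-3 - 62 - 0\right)\right) \left(4933 - 4593\right) = \left(-2953 + 0 \left(-3 - 62 + 0\right)\right) 340 = \left(-2953 + 0 \left(-65\right)\right) 340 = \left(-2953 + 0\right) 340 = \left(-2953\right) 340 = -1004020$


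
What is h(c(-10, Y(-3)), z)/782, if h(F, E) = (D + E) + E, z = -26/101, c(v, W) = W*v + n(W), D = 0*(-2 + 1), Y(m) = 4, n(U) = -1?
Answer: -26/39491 ≈ -0.00065838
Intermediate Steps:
D = 0 (D = 0*(-1) = 0)
c(v, W) = -1 + W*v (c(v, W) = W*v - 1 = -1 + W*v)
z = -26/101 (z = -26*1/101 = -26/101 ≈ -0.25743)
h(F, E) = 2*E (h(F, E) = (0 + E) + E = E + E = 2*E)
h(c(-10, Y(-3)), z)/782 = (2*(-26/101))/782 = -52/101*1/782 = -26/39491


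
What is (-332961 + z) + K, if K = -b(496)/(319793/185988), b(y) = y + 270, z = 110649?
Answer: -71236288224/319793 ≈ -2.2276e+5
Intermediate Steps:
b(y) = 270 + y
K = -142466808/319793 (K = -(270 + 496)/(319793/185988) = -766/(319793*(1/185988)) = -766/319793/185988 = -766*185988/319793 = -1*142466808/319793 = -142466808/319793 ≈ -445.50)
(-332961 + z) + K = (-332961 + 110649) - 142466808/319793 = -222312 - 142466808/319793 = -71236288224/319793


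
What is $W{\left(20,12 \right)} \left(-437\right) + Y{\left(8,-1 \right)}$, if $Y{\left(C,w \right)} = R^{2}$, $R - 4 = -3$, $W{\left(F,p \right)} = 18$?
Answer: $-7865$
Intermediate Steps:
$R = 1$ ($R = 4 - 3 = 1$)
$Y{\left(C,w \right)} = 1$ ($Y{\left(C,w \right)} = 1^{2} = 1$)
$W{\left(20,12 \right)} \left(-437\right) + Y{\left(8,-1 \right)} = 18 \left(-437\right) + 1 = -7866 + 1 = -7865$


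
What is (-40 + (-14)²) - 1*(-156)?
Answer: 312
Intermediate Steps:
(-40 + (-14)²) - 1*(-156) = (-40 + 196) + 156 = 156 + 156 = 312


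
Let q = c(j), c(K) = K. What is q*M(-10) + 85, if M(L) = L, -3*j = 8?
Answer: 335/3 ≈ 111.67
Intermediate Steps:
j = -8/3 (j = -1/3*8 = -8/3 ≈ -2.6667)
q = -8/3 ≈ -2.6667
q*M(-10) + 85 = -8/3*(-10) + 85 = 80/3 + 85 = 335/3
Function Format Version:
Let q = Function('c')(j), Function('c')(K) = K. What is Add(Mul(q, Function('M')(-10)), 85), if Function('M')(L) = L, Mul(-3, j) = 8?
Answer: Rational(335, 3) ≈ 111.67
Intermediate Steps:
j = Rational(-8, 3) (j = Mul(Rational(-1, 3), 8) = Rational(-8, 3) ≈ -2.6667)
q = Rational(-8, 3) ≈ -2.6667
Add(Mul(q, Function('M')(-10)), 85) = Add(Mul(Rational(-8, 3), -10), 85) = Add(Rational(80, 3), 85) = Rational(335, 3)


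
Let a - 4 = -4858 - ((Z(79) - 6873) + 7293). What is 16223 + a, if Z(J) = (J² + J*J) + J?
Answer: -1612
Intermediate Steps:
Z(J) = J + 2*J² (Z(J) = (J² + J²) + J = 2*J² + J = J + 2*J²)
a = -17835 (a = 4 + (-4858 - ((79*(1 + 2*79) - 6873) + 7293)) = 4 + (-4858 - ((79*(1 + 158) - 6873) + 7293)) = 4 + (-4858 - ((79*159 - 6873) + 7293)) = 4 + (-4858 - ((12561 - 6873) + 7293)) = 4 + (-4858 - (5688 + 7293)) = 4 + (-4858 - 1*12981) = 4 + (-4858 - 12981) = 4 - 17839 = -17835)
16223 + a = 16223 - 17835 = -1612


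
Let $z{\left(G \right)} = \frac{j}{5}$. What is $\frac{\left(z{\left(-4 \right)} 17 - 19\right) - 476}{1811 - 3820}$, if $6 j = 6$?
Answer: $\frac{2458}{10045} \approx 0.2447$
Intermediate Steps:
$j = 1$ ($j = \frac{1}{6} \cdot 6 = 1$)
$z{\left(G \right)} = \frac{1}{5}$ ($z{\left(G \right)} = 1 \cdot \frac{1}{5} = \frac{1}{5}$)
$\frac{\left(z{\left(-4 \right)} 17 - 19\right) - 476}{1811 - 3820} = \frac{\left(\frac{1}{5} \cdot 17 - 19\right) - 476}{1811 - 3820} = \frac{\left(\frac{17}{5} - 19\right) - 476}{-2009} = \left(- \frac{78}{5} - 476\right) \left(- \frac{1}{2009}\right) = \left(- \frac{2458}{5}\right) \left(- \frac{1}{2009}\right) = \frac{2458}{10045}$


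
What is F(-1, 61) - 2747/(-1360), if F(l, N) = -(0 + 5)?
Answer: -4053/1360 ≈ -2.9801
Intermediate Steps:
F(l, N) = -5 (F(l, N) = -1*5 = -5)
F(-1, 61) - 2747/(-1360) = -5 - 2747/(-1360) = -5 - 2747*(-1)/1360 = -5 - 1*(-2747/1360) = -5 + 2747/1360 = -4053/1360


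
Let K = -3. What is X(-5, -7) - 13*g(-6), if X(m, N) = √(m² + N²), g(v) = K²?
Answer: -117 + √74 ≈ -108.40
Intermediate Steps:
g(v) = 9 (g(v) = (-3)² = 9)
X(m, N) = √(N² + m²)
X(-5, -7) - 13*g(-6) = √((-7)² + (-5)²) - 13*9 = √(49 + 25) - 117 = √74 - 117 = -117 + √74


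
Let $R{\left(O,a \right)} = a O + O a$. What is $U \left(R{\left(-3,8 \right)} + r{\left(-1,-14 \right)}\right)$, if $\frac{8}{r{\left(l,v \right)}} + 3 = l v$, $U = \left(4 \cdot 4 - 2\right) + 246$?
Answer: $- \frac{135200}{11} \approx -12291.0$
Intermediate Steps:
$R{\left(O,a \right)} = 2 O a$ ($R{\left(O,a \right)} = O a + O a = 2 O a$)
$U = 260$ ($U = \left(16 - 2\right) + 246 = 14 + 246 = 260$)
$r{\left(l,v \right)} = \frac{8}{-3 + l v}$
$U \left(R{\left(-3,8 \right)} + r{\left(-1,-14 \right)}\right) = 260 \left(2 \left(-3\right) 8 + \frac{8}{-3 - -14}\right) = 260 \left(-48 + \frac{8}{-3 + 14}\right) = 260 \left(-48 + \frac{8}{11}\right) = 260 \left(- \frac{520}{11}\right) = - \frac{135200}{11}$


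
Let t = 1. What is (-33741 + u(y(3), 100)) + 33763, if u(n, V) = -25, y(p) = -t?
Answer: -3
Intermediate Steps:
y(p) = -1 (y(p) = -1*1 = -1)
(-33741 + u(y(3), 100)) + 33763 = (-33741 - 25) + 33763 = -33766 + 33763 = -3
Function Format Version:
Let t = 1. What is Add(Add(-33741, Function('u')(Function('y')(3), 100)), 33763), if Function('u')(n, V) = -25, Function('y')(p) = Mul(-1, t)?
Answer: -3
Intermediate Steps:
Function('y')(p) = -1 (Function('y')(p) = Mul(-1, 1) = -1)
Add(Add(-33741, Function('u')(Function('y')(3), 100)), 33763) = Add(Add(-33741, -25), 33763) = Add(-33766, 33763) = -3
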